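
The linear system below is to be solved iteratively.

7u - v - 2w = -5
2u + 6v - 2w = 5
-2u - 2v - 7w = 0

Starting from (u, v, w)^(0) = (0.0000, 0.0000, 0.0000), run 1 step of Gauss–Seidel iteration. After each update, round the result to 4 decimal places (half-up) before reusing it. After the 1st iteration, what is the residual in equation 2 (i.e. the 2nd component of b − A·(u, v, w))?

Iteration 1:
  u = (-5 - (-1)·0.0000 - (-2)·0.0000) / (7) = -0.7143
  v = (5 - (2)·-0.7143 - (-2)·0.0000) / (6) = 1.0714
  w = (0 - (-2)·-0.7143 - (-2)·1.0714) / (-7) = -0.1020
Residual b − A·x = (0.8675, -0.2038, 0.0002)

-0.2038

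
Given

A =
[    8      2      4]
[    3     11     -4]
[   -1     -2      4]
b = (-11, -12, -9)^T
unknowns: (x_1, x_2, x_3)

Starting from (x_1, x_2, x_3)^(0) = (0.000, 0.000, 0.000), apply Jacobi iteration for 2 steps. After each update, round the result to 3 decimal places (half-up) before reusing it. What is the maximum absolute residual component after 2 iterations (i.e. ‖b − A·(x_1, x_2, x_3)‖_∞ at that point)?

Iteration 1:
  x_1 = (-11 - (2)·0.000 - (4)·0.000) / (8) = -1.375
  x_2 = (-12 - (3)·0.000 - (-4)·0.000) / (11) = -1.091
  x_3 = (-9 - (-1)·0.000 - (-2)·0.000) / (4) = -2.250
Iteration 2:
  x_1 = (-11 - (2)·-1.091 - (4)·-2.250) / (8) = 0.023
  x_2 = (-12 - (3)·-1.375 - (-4)·-2.250) / (11) = -1.534
  x_3 = (-9 - (-1)·-1.375 - (-2)·-1.091) / (4) = -3.139
Residual b − A·x = (4.440, -7.751, 0.511); ∞-norm = 7.751

7.751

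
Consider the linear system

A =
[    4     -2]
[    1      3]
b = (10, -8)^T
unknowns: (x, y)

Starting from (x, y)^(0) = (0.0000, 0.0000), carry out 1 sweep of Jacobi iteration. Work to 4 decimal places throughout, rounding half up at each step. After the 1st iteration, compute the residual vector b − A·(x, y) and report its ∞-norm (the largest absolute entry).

Iteration 1:
  x = (10 - (-2)·0.0000) / (4) = 2.5000
  y = (-8 - (1)·0.0000) / (3) = -2.6667
Residual b − A·x = (-5.3334, -2.4999); ∞-norm = 5.3334

5.3334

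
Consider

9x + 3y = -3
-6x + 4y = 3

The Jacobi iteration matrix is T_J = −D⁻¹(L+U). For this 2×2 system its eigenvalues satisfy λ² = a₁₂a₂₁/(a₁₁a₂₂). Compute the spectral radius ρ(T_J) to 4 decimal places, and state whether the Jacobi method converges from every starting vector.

0.7071

a₁₂a₂₁/(a₁₁a₂₂) = (3)·(-6) / ((9)·(4)) = -0.500000
ρ = √|-0.500000| = √0.500000 = 0.7071
ρ < 1, so Jacobi converges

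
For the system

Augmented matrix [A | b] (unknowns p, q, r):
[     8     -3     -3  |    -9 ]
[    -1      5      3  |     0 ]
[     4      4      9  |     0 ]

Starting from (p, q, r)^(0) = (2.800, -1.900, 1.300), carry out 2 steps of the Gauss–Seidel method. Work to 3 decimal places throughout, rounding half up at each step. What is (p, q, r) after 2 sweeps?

(-1.119, -0.864, 0.881)

Iteration 1:
  p = (-9 - (-3)·-1.900 - (-3)·1.300) / (8) = -1.350
  q = (0 - (-1)·-1.350 - (3)·1.300) / (5) = -1.050
  r = (0 - (4)·-1.350 - (4)·-1.050) / (9) = 1.067
Iteration 2:
  p = (-9 - (-3)·-1.050 - (-3)·1.067) / (8) = -1.119
  q = (0 - (-1)·-1.119 - (3)·1.067) / (5) = -0.864
  r = (0 - (4)·-1.119 - (4)·-0.864) / (9) = 0.881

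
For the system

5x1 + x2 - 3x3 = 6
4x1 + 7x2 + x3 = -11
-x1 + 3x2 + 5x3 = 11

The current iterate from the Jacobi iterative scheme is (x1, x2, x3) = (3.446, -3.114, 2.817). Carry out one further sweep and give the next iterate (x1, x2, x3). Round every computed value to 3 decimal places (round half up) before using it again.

One sweep:
  x1 = (6 - (1)·-3.114 - (-3)·2.817) / (5) = 3.513
  x2 = (-11 - (4)·3.446 - (1)·2.817) / (7) = -3.943
  x3 = (11 - (-1)·3.446 - (3)·-3.114) / (5) = 4.758

(3.513, -3.943, 4.758)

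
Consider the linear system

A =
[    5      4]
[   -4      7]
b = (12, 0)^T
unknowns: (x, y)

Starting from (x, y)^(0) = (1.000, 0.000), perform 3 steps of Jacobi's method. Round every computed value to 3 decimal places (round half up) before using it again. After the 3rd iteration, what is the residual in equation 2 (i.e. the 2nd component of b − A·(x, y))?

Iteration 1:
  x = (12 - (4)·0.000) / (5) = 2.400
  y = (0 - (-4)·1.000) / (7) = 0.571
Iteration 2:
  x = (12 - (4)·0.571) / (5) = 1.943
  y = (0 - (-4)·2.400) / (7) = 1.371
Iteration 3:
  x = (12 - (4)·1.371) / (5) = 1.303
  y = (0 - (-4)·1.943) / (7) = 1.110
Residual b − A·x = (1.045, -2.558)

-2.558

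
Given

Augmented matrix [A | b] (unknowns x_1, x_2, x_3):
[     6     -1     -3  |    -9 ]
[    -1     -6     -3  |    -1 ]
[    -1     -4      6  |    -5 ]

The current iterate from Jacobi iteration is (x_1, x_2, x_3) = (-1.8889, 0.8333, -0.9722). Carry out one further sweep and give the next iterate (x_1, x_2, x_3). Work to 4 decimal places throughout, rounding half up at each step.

One sweep:
  x_1 = (-9 - (-1)·0.8333 - (-3)·-0.9722) / (6) = -1.8472
  x_2 = (-1 - (-1)·-1.8889 - (-3)·-0.9722) / (-6) = 0.9676
  x_3 = (-5 - (-1)·-1.8889 - (-4)·0.8333) / (6) = -0.5926

(-1.8472, 0.9676, -0.5926)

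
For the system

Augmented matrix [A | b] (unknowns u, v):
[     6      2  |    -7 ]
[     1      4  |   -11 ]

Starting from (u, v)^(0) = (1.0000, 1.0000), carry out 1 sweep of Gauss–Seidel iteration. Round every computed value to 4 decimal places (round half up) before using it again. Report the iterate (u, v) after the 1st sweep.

Iteration 1:
  u = (-7 - (2)·1.0000) / (6) = -1.5000
  v = (-11 - (1)·-1.5000) / (4) = -2.3750

(-1.5000, -2.3750)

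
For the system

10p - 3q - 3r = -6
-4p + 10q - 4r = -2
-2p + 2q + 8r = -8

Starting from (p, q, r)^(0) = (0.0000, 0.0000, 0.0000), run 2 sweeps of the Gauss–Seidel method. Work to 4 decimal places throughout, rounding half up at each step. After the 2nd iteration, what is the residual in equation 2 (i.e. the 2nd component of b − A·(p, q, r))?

Iteration 1:
  p = (-6 - (-3)·0.0000 - (-3)·0.0000) / (10) = -0.6000
  q = (-2 - (-4)·-0.6000 - (-4)·0.0000) / (10) = -0.4400
  r = (-8 - (-2)·-0.6000 - (2)·-0.4400) / (8) = -1.0400
Iteration 2:
  p = (-6 - (-3)·-0.4400 - (-3)·-1.0400) / (10) = -1.0440
  q = (-2 - (-4)·-1.0440 - (-4)·-1.0400) / (10) = -1.0336
  r = (-8 - (-2)·-1.0440 - (2)·-1.0336) / (8) = -1.0026
Residual b − A·x = (-1.6686, 0.1496, 0.0000)

0.1496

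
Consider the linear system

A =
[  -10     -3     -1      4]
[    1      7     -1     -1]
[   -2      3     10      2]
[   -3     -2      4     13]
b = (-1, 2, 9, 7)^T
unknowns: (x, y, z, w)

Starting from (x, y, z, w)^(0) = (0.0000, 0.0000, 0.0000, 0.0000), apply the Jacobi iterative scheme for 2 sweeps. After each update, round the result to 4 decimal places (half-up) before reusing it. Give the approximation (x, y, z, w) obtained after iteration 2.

Iteration 1:
  x = (-1 - (-3)·0.0000 - (-1)·0.0000 - (4)·0.0000) / (-10) = 0.1000
  y = (2 - (1)·0.0000 - (-1)·0.0000 - (-1)·0.0000) / (7) = 0.2857
  z = (9 - (-2)·0.0000 - (3)·0.0000 - (2)·0.0000) / (10) = 0.9000
  w = (7 - (-3)·0.0000 - (-2)·0.0000 - (4)·0.0000) / (13) = 0.5385
Iteration 2:
  x = (-1 - (-3)·0.2857 - (-1)·0.9000 - (4)·0.5385) / (-10) = 0.1397
  y = (2 - (1)·0.1000 - (-1)·0.9000 - (-1)·0.5385) / (7) = 0.4769
  z = (9 - (-2)·0.1000 - (3)·0.2857 - (2)·0.5385) / (10) = 0.7266
  w = (7 - (-3)·0.1000 - (-2)·0.2857 - (4)·0.9000) / (13) = 0.3286

(0.1397, 0.4769, 0.7266, 0.3286)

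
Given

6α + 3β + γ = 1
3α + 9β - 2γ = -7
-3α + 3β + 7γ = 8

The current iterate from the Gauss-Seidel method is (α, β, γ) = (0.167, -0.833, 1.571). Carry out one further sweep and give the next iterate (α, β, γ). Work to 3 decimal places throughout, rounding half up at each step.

(0.321, -0.536, 1.510)

One sweep:
  α = (1 - (3)·-0.833 - (1)·1.571) / (6) = 0.321
  β = (-7 - (3)·0.321 - (-2)·1.571) / (9) = -0.536
  γ = (8 - (-3)·0.321 - (3)·-0.536) / (7) = 1.510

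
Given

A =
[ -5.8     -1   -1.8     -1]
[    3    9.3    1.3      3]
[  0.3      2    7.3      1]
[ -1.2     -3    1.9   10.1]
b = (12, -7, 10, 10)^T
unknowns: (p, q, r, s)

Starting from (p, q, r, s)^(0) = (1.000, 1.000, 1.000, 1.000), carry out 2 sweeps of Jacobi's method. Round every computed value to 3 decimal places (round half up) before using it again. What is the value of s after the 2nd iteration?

Iteration 1:
  p = (12 - (-1)·1.000 - (-1.8)·1.000 - (-1)·1.000) / (-5.8) = -2.724
  q = (-7 - (3)·1.000 - (1.3)·1.000 - (3)·1.000) / (9.3) = -1.538
  r = (10 - (0.3)·1.000 - (2)·1.000 - (1)·1.000) / (7.3) = 0.918
  s = (10 - (-1.2)·1.000 - (-3)·1.000 - (1.9)·1.000) / (10.1) = 1.218
Iteration 2:
  p = (12 - (-1)·-1.538 - (-1.8)·0.918 - (-1)·1.218) / (-5.8) = -2.299
  q = (-7 - (3)·-2.724 - (1.3)·0.918 - (3)·1.218) / (9.3) = -0.395
  r = (10 - (0.3)·-2.724 - (2)·-1.538 - (1)·1.218) / (7.3) = 1.736
  s = (10 - (-1.2)·-2.724 - (-3)·-1.538 - (1.9)·0.918) / (10.1) = 0.037

0.037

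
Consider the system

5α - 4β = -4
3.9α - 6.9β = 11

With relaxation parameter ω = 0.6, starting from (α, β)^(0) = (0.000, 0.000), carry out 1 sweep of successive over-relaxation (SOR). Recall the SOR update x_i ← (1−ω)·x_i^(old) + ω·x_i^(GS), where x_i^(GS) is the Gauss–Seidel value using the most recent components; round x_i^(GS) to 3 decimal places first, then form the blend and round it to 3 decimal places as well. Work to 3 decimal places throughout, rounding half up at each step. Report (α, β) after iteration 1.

Iteration 1:
  α: GS value = (-4 - (-4)·0.000) / (5) = -0.800;  α ← (1−ω)·0.000 + ω·-0.800 = -0.480
  β: GS value = (11 - (3.9)·-0.480) / (-6.9) = -1.866;  β ← (1−ω)·0.000 + ω·-1.866 = -1.120

(-0.480, -1.120)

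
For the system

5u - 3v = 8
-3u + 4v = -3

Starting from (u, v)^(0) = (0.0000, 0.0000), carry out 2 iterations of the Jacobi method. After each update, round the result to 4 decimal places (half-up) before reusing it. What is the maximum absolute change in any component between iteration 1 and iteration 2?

1.2000

Iteration 1:
  u = (8 - (-3)·0.0000) / (5) = 1.6000
  v = (-3 - (-3)·0.0000) / (4) = -0.7500
Iteration 2:
  u = (8 - (-3)·-0.7500) / (5) = 1.1500
  v = (-3 - (-3)·1.6000) / (4) = 0.4500
Change: (-0.4500, 1.2000) → max |·| = 1.2000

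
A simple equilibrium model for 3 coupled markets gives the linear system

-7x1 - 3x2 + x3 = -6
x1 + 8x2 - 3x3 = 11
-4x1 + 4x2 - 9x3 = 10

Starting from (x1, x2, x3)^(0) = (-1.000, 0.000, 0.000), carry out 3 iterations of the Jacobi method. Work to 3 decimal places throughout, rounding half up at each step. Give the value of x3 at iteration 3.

Iteration 1:
  x1 = (-6 - (-3)·0.000 - (1)·0.000) / (-7) = 0.857
  x2 = (11 - (1)·-1.000 - (-3)·0.000) / (8) = 1.500
  x3 = (10 - (-4)·-1.000 - (4)·0.000) / (-9) = -0.667
Iteration 2:
  x1 = (-6 - (-3)·1.500 - (1)·-0.667) / (-7) = 0.119
  x2 = (11 - (1)·0.857 - (-3)·-0.667) / (8) = 1.018
  x3 = (10 - (-4)·0.857 - (4)·1.500) / (-9) = -0.825
Iteration 3:
  x1 = (-6 - (-3)·1.018 - (1)·-0.825) / (-7) = 0.303
  x2 = (11 - (1)·0.119 - (-3)·-0.825) / (8) = 1.051
  x3 = (10 - (-4)·0.119 - (4)·1.018) / (-9) = -0.712

-0.712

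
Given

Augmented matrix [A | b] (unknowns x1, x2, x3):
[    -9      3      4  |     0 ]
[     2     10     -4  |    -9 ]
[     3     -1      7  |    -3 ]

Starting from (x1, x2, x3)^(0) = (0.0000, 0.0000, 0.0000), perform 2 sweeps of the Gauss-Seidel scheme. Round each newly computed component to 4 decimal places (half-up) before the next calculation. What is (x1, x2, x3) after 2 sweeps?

(-0.5476, -1.0133, -0.3386)

Iteration 1:
  x1 = (0 - (3)·0.0000 - (4)·0.0000) / (-9) = 0.0000
  x2 = (-9 - (2)·0.0000 - (-4)·0.0000) / (10) = -0.9000
  x3 = (-3 - (3)·0.0000 - (-1)·-0.9000) / (7) = -0.5571
Iteration 2:
  x1 = (0 - (3)·-0.9000 - (4)·-0.5571) / (-9) = -0.5476
  x2 = (-9 - (2)·-0.5476 - (-4)·-0.5571) / (10) = -1.0133
  x3 = (-3 - (3)·-0.5476 - (-1)·-1.0133) / (7) = -0.3386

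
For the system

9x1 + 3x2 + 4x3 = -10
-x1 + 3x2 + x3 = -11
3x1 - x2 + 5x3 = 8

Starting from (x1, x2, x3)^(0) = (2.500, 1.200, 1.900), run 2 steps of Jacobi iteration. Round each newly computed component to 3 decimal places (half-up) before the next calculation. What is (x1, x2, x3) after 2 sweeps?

Iteration 1:
  x1 = (-10 - (3)·1.200 - (4)·1.900) / (9) = -2.356
  x2 = (-11 - (-1)·2.500 - (1)·1.900) / (3) = -3.467
  x3 = (8 - (3)·2.500 - (-1)·1.200) / (5) = 0.340
Iteration 2:
  x1 = (-10 - (3)·-3.467 - (4)·0.340) / (9) = -0.107
  x2 = (-11 - (-1)·-2.356 - (1)·0.340) / (3) = -4.565
  x3 = (8 - (3)·-2.356 - (-1)·-3.467) / (5) = 2.320

(-0.107, -4.565, 2.320)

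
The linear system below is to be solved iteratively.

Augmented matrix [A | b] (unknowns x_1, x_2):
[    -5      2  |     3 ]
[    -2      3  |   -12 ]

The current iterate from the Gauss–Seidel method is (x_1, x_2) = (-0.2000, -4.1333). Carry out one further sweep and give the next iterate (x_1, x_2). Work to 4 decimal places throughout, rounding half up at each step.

(-2.2533, -5.5022)

One sweep:
  x_1 = (3 - (2)·-4.1333) / (-5) = -2.2533
  x_2 = (-12 - (-2)·-2.2533) / (3) = -5.5022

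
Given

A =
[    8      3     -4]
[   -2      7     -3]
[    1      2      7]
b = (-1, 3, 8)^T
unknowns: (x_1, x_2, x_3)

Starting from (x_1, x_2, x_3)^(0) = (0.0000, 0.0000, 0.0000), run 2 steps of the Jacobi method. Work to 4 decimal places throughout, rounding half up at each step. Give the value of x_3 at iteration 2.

Iteration 1:
  x_1 = (-1 - (3)·0.0000 - (-4)·0.0000) / (8) = -0.1250
  x_2 = (3 - (-2)·0.0000 - (-3)·0.0000) / (7) = 0.4286
  x_3 = (8 - (1)·0.0000 - (2)·0.0000) / (7) = 1.1429
Iteration 2:
  x_1 = (-1 - (3)·0.4286 - (-4)·1.1429) / (8) = 0.2857
  x_2 = (3 - (-2)·-0.1250 - (-3)·1.1429) / (7) = 0.8827
  x_3 = (8 - (1)·-0.1250 - (2)·0.4286) / (7) = 1.0383

1.0383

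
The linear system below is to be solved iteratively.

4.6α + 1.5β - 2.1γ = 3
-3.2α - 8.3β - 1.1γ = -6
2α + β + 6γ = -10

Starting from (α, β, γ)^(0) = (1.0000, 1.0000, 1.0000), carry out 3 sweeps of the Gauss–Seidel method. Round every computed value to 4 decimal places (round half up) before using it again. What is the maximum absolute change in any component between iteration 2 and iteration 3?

Iteration 1:
  α = (3 - (1.5)·1.0000 - (-2.1)·1.0000) / (4.6) = 0.7826
  β = (-6 - (-3.2)·0.7826 - (-1.1)·1.0000) / (-8.3) = 0.2886
  γ = (-10 - (2)·0.7826 - (1)·0.2886) / (6) = -1.9756
Iteration 2:
  α = (3 - (1.5)·0.2886 - (-2.1)·-1.9756) / (4.6) = -0.3438
  β = (-6 - (-3.2)·-0.3438 - (-1.1)·-1.9756) / (-8.3) = 1.1173
  γ = (-10 - (2)·-0.3438 - (1)·1.1173) / (6) = -1.7383
Iteration 3:
  α = (3 - (1.5)·1.1173 - (-2.1)·-1.7383) / (4.6) = -0.5057
  β = (-6 - (-3.2)·-0.5057 - (-1.1)·-1.7383) / (-8.3) = 1.1482
  γ = (-10 - (2)·-0.5057 - (1)·1.1482) / (6) = -1.6895
Change: (-0.1619, 0.0309, 0.0488) → max |·| = 0.1619

0.1619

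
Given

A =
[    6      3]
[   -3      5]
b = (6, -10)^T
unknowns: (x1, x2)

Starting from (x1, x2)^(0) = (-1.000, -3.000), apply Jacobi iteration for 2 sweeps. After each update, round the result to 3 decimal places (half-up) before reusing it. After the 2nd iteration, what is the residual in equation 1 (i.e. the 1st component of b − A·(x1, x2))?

Iteration 1:
  x1 = (6 - (3)·-3.000) / (6) = 2.500
  x2 = (-10 - (-3)·-1.000) / (5) = -2.600
Iteration 2:
  x1 = (6 - (3)·-2.600) / (6) = 2.300
  x2 = (-10 - (-3)·2.500) / (5) = -0.500
Residual b − A·x = (-6.300, -0.600)

-6.300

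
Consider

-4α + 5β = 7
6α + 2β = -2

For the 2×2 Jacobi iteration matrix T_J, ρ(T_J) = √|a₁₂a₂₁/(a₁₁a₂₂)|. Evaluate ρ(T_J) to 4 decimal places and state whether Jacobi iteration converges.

a₁₂a₂₁/(a₁₁a₂₂) = (5)·(6) / ((-4)·(2)) = -3.750000
ρ = √|-3.750000| = √3.750000 = 1.9365
ρ > 1, so Jacobi diverges

1.9365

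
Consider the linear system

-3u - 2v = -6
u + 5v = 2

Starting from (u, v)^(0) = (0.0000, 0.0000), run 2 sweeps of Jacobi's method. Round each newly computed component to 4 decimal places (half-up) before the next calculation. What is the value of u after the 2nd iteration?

Iteration 1:
  u = (-6 - (-2)·0.0000) / (-3) = 2.0000
  v = (2 - (1)·0.0000) / (5) = 0.4000
Iteration 2:
  u = (-6 - (-2)·0.4000) / (-3) = 1.7333
  v = (2 - (1)·2.0000) / (5) = 0.0000

1.7333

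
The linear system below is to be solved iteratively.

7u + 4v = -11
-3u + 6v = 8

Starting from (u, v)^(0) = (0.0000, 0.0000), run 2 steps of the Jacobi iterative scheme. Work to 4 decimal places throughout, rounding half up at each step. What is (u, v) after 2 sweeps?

(-2.3333, 0.5476)

Iteration 1:
  u = (-11 - (4)·0.0000) / (7) = -1.5714
  v = (8 - (-3)·0.0000) / (6) = 1.3333
Iteration 2:
  u = (-11 - (4)·1.3333) / (7) = -2.3333
  v = (8 - (-3)·-1.5714) / (6) = 0.5476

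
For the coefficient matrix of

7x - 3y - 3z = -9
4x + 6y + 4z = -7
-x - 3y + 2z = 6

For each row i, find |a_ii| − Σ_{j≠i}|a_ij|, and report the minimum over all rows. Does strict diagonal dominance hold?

-2

row 1: |7| − (3+3) = 1
row 2: |6| − (4+4) = -2
row 3: |2| − (1+3) = -2
minimum over rows = -2 → not strictly diagonally dominant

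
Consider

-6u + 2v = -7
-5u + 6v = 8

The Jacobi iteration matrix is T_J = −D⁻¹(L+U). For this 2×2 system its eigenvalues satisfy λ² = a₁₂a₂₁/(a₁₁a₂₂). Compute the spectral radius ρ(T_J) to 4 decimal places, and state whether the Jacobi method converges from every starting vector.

0.5270

a₁₂a₂₁/(a₁₁a₂₂) = (2)·(-5) / ((-6)·(6)) = 0.277778
ρ = √|0.277778| = √0.277778 = 0.5270
ρ < 1, so Jacobi converges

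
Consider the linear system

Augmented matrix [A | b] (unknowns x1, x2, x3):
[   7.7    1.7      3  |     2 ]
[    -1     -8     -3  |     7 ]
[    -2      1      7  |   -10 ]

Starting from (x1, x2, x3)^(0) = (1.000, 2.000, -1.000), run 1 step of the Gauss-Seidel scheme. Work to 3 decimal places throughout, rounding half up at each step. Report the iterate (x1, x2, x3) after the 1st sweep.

(0.208, -0.526, -1.294)

Iteration 1:
  x1 = (2 - (1.7)·2.000 - (3)·-1.000) / (7.7) = 0.208
  x2 = (7 - (-1)·0.208 - (-3)·-1.000) / (-8) = -0.526
  x3 = (-10 - (-2)·0.208 - (1)·-0.526) / (7) = -1.294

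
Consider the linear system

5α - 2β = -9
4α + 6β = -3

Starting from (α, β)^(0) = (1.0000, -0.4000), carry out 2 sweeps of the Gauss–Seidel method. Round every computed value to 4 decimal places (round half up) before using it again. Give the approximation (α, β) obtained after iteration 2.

(-1.4773, 0.4849)

Iteration 1:
  α = (-9 - (-2)·-0.4000) / (5) = -1.9600
  β = (-3 - (4)·-1.9600) / (6) = 0.8067
Iteration 2:
  α = (-9 - (-2)·0.8067) / (5) = -1.4773
  β = (-3 - (4)·-1.4773) / (6) = 0.4849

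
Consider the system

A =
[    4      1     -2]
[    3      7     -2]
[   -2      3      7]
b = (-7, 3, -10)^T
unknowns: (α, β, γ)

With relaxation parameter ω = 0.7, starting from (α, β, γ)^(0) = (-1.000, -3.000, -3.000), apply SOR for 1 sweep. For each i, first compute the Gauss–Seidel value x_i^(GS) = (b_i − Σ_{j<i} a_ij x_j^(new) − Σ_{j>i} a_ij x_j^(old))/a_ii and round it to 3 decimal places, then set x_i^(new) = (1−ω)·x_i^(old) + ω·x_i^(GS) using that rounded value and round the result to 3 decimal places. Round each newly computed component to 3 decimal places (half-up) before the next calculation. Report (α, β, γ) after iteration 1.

Iteration 1:
  α: GS value = (-7 - (1)·-3.000 - (-2)·-3.000) / (4) = -2.500;  α ← (1−ω)·-1.000 + ω·-2.500 = -2.050
  β: GS value = (3 - (3)·-2.050 - (-2)·-3.000) / (7) = 0.450;  β ← (1−ω)·-3.000 + ω·0.450 = -0.585
  γ: GS value = (-10 - (-2)·-2.050 - (3)·-0.585) / (7) = -1.764;  γ ← (1−ω)·-3.000 + ω·-1.764 = -2.135

(-2.050, -0.585, -2.135)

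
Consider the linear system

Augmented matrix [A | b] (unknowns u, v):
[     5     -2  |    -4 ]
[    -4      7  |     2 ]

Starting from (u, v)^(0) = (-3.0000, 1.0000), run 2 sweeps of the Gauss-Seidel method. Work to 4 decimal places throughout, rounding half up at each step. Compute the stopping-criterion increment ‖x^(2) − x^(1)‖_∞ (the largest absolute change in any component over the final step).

Iteration 1:
  u = (-4 - (-2)·1.0000) / (5) = -0.4000
  v = (2 - (-4)·-0.4000) / (7) = 0.0571
Iteration 2:
  u = (-4 - (-2)·0.0571) / (5) = -0.7772
  v = (2 - (-4)·-0.7772) / (7) = -0.1584
Change: (-0.3772, -0.2155) → max |·| = 0.3772

0.3772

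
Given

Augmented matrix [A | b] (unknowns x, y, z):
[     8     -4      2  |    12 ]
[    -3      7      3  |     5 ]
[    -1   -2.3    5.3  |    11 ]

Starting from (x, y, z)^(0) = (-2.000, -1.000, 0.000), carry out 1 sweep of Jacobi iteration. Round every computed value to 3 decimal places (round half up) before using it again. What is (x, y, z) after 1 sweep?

Iteration 1:
  x = (12 - (-4)·-1.000 - (2)·0.000) / (8) = 1.000
  y = (5 - (-3)·-2.000 - (3)·0.000) / (7) = -0.143
  z = (11 - (-1)·-2.000 - (-2.3)·-1.000) / (5.3) = 1.264

(1.000, -0.143, 1.264)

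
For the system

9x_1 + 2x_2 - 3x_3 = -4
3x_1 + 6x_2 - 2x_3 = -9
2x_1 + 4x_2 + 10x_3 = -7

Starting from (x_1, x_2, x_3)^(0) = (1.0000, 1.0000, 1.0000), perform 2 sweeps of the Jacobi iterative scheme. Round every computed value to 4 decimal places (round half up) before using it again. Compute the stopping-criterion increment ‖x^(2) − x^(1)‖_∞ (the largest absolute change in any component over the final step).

1.3333

Iteration 1:
  x_1 = (-4 - (2)·1.0000 - (-3)·1.0000) / (9) = -0.3333
  x_2 = (-9 - (3)·1.0000 - (-2)·1.0000) / (6) = -1.6667
  x_3 = (-7 - (2)·1.0000 - (4)·1.0000) / (10) = -1.3000
Iteration 2:
  x_1 = (-4 - (2)·-1.6667 - (-3)·-1.3000) / (9) = -0.5074
  x_2 = (-9 - (3)·-0.3333 - (-2)·-1.3000) / (6) = -1.7667
  x_3 = (-7 - (2)·-0.3333 - (4)·-1.6667) / (10) = 0.0333
Change: (-0.1741, -0.1000, 1.3333) → max |·| = 1.3333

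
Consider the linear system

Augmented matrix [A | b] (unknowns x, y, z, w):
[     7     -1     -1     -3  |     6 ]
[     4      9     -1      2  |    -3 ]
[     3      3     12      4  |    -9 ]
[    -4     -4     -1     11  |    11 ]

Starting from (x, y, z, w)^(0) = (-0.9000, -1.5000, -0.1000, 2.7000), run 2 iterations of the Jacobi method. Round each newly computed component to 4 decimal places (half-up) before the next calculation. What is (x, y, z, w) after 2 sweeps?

Iteration 1:
  x = (6 - (-1)·-1.5000 - (-1)·-0.1000 - (-3)·2.7000) / (7) = 1.7857
  y = (-3 - (4)·-0.9000 - (-1)·-0.1000 - (2)·2.7000) / (9) = -0.5444
  z = (-9 - (3)·-0.9000 - (3)·-1.5000 - (4)·2.7000) / (12) = -1.0500
  w = (11 - (-4)·-0.9000 - (-4)·-1.5000 - (-1)·-0.1000) / (11) = 0.1182
Iteration 2:
  x = (6 - (-1)·-0.5444 - (-1)·-1.0500 - (-3)·0.1182) / (7) = 0.6800
  y = (-3 - (4)·1.7857 - (-1)·-1.0500 - (2)·0.1182) / (9) = -1.2699
  z = (-9 - (3)·1.7857 - (3)·-0.5444 - (4)·0.1182) / (12) = -1.0997
  w = (11 - (-4)·1.7857 - (-4)·-0.5444 - (-1)·-1.0500) / (11) = 1.3559

(0.6800, -1.2699, -1.0997, 1.3559)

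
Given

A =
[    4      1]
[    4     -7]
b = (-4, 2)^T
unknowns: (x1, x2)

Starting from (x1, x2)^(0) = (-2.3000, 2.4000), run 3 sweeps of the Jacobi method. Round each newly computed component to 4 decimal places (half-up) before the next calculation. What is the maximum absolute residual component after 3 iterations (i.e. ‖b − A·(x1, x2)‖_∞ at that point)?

0.5714

Iteration 1:
  x1 = (-4 - (1)·2.4000) / (4) = -1.6000
  x2 = (2 - (4)·-2.3000) / (-7) = -1.6000
Iteration 2:
  x1 = (-4 - (1)·-1.6000) / (4) = -0.6000
  x2 = (2 - (4)·-1.6000) / (-7) = -1.2000
Iteration 3:
  x1 = (-4 - (1)·-1.2000) / (4) = -0.7000
  x2 = (2 - (4)·-0.6000) / (-7) = -0.6286
Residual b − A·x = (-0.5714, 0.3998); ∞-norm = 0.5714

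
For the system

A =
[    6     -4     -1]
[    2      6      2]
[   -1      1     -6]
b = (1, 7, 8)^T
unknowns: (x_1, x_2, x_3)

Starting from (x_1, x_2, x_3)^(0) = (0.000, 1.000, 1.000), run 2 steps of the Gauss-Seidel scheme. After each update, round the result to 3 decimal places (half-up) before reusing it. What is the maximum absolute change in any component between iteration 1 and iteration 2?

1.051

Iteration 1:
  x_1 = (1 - (-4)·1.000 - (-1)·1.000) / (6) = 1.000
  x_2 = (7 - (2)·1.000 - (2)·1.000) / (6) = 0.500
  x_3 = (8 - (-1)·1.000 - (1)·0.500) / (-6) = -1.417
Iteration 2:
  x_1 = (1 - (-4)·0.500 - (-1)·-1.417) / (6) = 0.264
  x_2 = (7 - (2)·0.264 - (2)·-1.417) / (6) = 1.551
  x_3 = (8 - (-1)·0.264 - (1)·1.551) / (-6) = -1.119
Change: (-0.736, 1.051, 0.298) → max |·| = 1.051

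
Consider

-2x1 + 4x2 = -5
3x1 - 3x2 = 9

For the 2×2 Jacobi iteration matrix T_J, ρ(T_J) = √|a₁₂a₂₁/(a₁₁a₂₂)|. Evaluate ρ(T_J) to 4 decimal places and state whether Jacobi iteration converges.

a₁₂a₂₁/(a₁₁a₂₂) = (4)·(3) / ((-2)·(-3)) = 2.000000
ρ = √|2.000000| = √2.000000 = 1.4142
ρ > 1, so Jacobi diverges

1.4142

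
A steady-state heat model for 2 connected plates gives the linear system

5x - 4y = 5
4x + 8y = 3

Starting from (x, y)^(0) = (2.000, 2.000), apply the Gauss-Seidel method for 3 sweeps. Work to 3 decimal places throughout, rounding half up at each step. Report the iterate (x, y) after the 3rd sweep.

Iteration 1:
  x = (5 - (-4)·2.000) / (5) = 2.600
  y = (3 - (4)·2.600) / (8) = -0.925
Iteration 2:
  x = (5 - (-4)·-0.925) / (5) = 0.260
  y = (3 - (4)·0.260) / (8) = 0.245
Iteration 3:
  x = (5 - (-4)·0.245) / (5) = 1.196
  y = (3 - (4)·1.196) / (8) = -0.223

(1.196, -0.223)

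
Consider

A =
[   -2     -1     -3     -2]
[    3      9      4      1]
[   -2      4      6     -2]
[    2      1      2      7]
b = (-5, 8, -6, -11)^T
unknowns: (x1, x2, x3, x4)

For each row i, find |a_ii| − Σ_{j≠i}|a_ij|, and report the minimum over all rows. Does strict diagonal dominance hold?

row 1: |-2| − (1+3+2) = -4
row 2: |9| − (3+4+1) = 1
row 3: |6| − (2+4+2) = -2
row 4: |7| − (2+1+2) = 2
minimum over rows = -4 → not strictly diagonally dominant

-4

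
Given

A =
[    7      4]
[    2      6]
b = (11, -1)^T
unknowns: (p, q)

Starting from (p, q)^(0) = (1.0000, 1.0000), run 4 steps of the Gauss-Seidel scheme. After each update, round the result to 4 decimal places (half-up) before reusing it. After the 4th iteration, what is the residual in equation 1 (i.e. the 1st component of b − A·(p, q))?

0.0415

Iteration 1:
  p = (11 - (4)·1.0000) / (7) = 1.0000
  q = (-1 - (2)·1.0000) / (6) = -0.5000
Iteration 2:
  p = (11 - (4)·-0.5000) / (7) = 1.8571
  q = (-1 - (2)·1.8571) / (6) = -0.7857
Iteration 3:
  p = (11 - (4)·-0.7857) / (7) = 2.0204
  q = (-1 - (2)·2.0204) / (6) = -0.8401
Iteration 4:
  p = (11 - (4)·-0.8401) / (7) = 2.0515
  q = (-1 - (2)·2.0515) / (6) = -0.8505
Residual b − A·x = (0.0415, 0.0000)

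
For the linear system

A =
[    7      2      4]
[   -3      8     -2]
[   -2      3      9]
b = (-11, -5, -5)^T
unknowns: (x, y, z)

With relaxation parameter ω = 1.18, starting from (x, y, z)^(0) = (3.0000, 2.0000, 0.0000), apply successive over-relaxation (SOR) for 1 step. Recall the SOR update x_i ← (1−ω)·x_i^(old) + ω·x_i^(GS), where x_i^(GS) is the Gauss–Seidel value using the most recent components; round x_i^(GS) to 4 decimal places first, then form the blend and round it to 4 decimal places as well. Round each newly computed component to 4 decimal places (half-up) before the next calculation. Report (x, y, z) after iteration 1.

Iteration 1:
  x: GS value = (-11 - (2)·2.0000 - (4)·0.0000) / (7) = -2.1429;  x ← (1−ω)·3.0000 + ω·-2.1429 = -3.0686
  y: GS value = (-5 - (-3)·-3.0686 - (-2)·0.0000) / (8) = -1.7757;  y ← (1−ω)·2.0000 + ω·-1.7757 = -2.4553
  z: GS value = (-5 - (-2)·-3.0686 - (3)·-2.4553) / (9) = -0.4190;  z ← (1−ω)·0.0000 + ω·-0.4190 = -0.4944

(-3.0686, -2.4553, -0.4944)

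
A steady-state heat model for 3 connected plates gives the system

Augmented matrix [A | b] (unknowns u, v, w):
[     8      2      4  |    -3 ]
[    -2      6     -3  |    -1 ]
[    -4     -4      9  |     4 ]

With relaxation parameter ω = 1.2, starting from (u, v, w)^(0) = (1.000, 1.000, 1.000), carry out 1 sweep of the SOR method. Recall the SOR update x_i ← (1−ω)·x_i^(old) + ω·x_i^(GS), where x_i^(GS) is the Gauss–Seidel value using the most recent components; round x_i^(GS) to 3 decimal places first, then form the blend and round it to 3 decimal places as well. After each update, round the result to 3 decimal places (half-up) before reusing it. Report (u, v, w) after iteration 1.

(-1.550, -0.420, -0.717)

Iteration 1:
  u: GS value = (-3 - (2)·1.000 - (4)·1.000) / (8) = -1.125;  u ← (1−ω)·1.000 + ω·-1.125 = -1.550
  v: GS value = (-1 - (-2)·-1.550 - (-3)·1.000) / (6) = -0.183;  v ← (1−ω)·1.000 + ω·-0.183 = -0.420
  w: GS value = (4 - (-4)·-1.550 - (-4)·-0.420) / (9) = -0.431;  w ← (1−ω)·1.000 + ω·-0.431 = -0.717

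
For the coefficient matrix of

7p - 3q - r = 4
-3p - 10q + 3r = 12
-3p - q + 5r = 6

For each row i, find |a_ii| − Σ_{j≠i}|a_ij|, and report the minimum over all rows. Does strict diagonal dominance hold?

1

row 1: |7| − (3+1) = 3
row 2: |-10| − (3+3) = 4
row 3: |5| − (3+1) = 1
minimum over rows = 1 → strictly diagonally dominant (convergence guaranteed)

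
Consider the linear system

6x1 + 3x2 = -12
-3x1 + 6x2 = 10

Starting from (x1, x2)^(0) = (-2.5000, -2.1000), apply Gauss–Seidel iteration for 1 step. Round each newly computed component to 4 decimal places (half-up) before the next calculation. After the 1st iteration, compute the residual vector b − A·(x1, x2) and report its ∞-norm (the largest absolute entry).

9.8751

Iteration 1:
  x1 = (-12 - (3)·-2.1000) / (6) = -0.9500
  x2 = (10 - (-3)·-0.9500) / (6) = 1.1917
Residual b − A·x = (-9.8751, -0.0002); ∞-norm = 9.8751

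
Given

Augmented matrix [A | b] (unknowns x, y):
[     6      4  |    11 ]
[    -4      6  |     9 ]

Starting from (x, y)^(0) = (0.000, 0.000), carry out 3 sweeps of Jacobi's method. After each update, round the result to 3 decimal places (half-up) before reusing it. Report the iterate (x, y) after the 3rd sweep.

Iteration 1:
  x = (11 - (4)·0.000) / (6) = 1.833
  y = (9 - (-4)·0.000) / (6) = 1.500
Iteration 2:
  x = (11 - (4)·1.500) / (6) = 0.833
  y = (9 - (-4)·1.833) / (6) = 2.722
Iteration 3:
  x = (11 - (4)·2.722) / (6) = 0.019
  y = (9 - (-4)·0.833) / (6) = 2.055

(0.019, 2.055)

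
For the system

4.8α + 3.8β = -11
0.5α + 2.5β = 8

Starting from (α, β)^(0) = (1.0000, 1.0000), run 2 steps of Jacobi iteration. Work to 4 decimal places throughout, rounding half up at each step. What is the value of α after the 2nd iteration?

-4.6667

Iteration 1:
  α = (-11 - (3.8)·1.0000) / (4.8) = -3.0833
  β = (8 - (0.5)·1.0000) / (2.5) = 3.0000
Iteration 2:
  α = (-11 - (3.8)·3.0000) / (4.8) = -4.6667
  β = (8 - (0.5)·-3.0833) / (2.5) = 3.8167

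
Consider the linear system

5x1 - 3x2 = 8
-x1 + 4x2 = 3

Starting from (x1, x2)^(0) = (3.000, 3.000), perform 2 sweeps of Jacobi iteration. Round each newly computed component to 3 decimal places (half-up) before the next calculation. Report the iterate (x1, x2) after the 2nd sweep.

(2.500, 1.600)

Iteration 1:
  x1 = (8 - (-3)·3.000) / (5) = 3.400
  x2 = (3 - (-1)·3.000) / (4) = 1.500
Iteration 2:
  x1 = (8 - (-3)·1.500) / (5) = 2.500
  x2 = (3 - (-1)·3.400) / (4) = 1.600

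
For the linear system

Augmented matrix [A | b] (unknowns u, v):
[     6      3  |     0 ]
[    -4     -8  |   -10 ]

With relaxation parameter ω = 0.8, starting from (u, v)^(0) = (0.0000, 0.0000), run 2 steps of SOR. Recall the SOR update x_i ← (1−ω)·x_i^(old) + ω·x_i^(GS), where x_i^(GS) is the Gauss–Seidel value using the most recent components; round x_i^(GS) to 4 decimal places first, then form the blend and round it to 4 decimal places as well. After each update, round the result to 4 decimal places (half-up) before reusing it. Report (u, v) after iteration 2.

(-0.4000, 1.3600)

Iteration 1:
  u: GS value = (0 - (3)·0.0000) / (6) = 0.0000;  u ← (1−ω)·0.0000 + ω·0.0000 = 0.0000
  v: GS value = (-10 - (-4)·0.0000) / (-8) = 1.2500;  v ← (1−ω)·0.0000 + ω·1.2500 = 1.0000
Iteration 2:
  u: GS value = (0 - (3)·1.0000) / (6) = -0.5000;  u ← (1−ω)·0.0000 + ω·-0.5000 = -0.4000
  v: GS value = (-10 - (-4)·-0.4000) / (-8) = 1.4500;  v ← (1−ω)·1.0000 + ω·1.4500 = 1.3600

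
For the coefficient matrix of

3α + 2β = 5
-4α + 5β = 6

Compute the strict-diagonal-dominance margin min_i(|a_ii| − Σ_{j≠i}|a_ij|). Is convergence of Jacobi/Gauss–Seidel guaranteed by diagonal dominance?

row 1: |3| − (2) = 1
row 2: |5| − (4) = 1
minimum over rows = 1 → strictly diagonally dominant (convergence guaranteed)

1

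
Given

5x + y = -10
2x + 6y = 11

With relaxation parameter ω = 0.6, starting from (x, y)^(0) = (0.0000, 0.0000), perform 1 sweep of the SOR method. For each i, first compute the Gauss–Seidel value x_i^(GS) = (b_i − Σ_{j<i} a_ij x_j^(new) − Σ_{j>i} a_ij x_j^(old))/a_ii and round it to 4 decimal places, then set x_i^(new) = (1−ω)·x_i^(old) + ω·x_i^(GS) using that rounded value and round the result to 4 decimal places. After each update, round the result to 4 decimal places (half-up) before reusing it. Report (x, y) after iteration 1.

Iteration 1:
  x: GS value = (-10 - (1)·0.0000) / (5) = -2.0000;  x ← (1−ω)·0.0000 + ω·-2.0000 = -1.2000
  y: GS value = (11 - (2)·-1.2000) / (6) = 2.2333;  y ← (1−ω)·0.0000 + ω·2.2333 = 1.3400

(-1.2000, 1.3400)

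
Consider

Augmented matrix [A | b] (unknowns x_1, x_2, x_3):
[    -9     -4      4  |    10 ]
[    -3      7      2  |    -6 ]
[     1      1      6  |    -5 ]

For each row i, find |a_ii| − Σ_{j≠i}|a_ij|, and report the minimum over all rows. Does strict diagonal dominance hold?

row 1: |-9| − (4+4) = 1
row 2: |7| − (3+2) = 2
row 3: |6| − (1+1) = 4
minimum over rows = 1 → strictly diagonally dominant (convergence guaranteed)

1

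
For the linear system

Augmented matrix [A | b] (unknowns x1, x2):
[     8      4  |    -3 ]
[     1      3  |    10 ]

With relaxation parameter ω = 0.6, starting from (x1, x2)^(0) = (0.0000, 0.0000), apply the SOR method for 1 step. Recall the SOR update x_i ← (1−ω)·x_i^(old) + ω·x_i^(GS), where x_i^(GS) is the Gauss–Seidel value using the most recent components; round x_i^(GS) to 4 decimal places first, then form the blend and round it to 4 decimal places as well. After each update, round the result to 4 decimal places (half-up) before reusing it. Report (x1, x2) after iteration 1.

Iteration 1:
  x1: GS value = (-3 - (4)·0.0000) / (8) = -0.3750;  x1 ← (1−ω)·0.0000 + ω·-0.3750 = -0.2250
  x2: GS value = (10 - (1)·-0.2250) / (3) = 3.4083;  x2 ← (1−ω)·0.0000 + ω·3.4083 = 2.0450

(-0.2250, 2.0450)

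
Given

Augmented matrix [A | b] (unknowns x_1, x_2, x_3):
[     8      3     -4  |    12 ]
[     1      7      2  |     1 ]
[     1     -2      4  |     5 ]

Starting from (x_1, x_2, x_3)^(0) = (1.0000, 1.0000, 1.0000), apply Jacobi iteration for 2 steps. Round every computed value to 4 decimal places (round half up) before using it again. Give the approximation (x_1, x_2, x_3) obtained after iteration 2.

Iteration 1:
  x_1 = (12 - (3)·1.0000 - (-4)·1.0000) / (8) = 1.6250
  x_2 = (1 - (1)·1.0000 - (2)·1.0000) / (7) = -0.2857
  x_3 = (5 - (1)·1.0000 - (-2)·1.0000) / (4) = 1.5000
Iteration 2:
  x_1 = (12 - (3)·-0.2857 - (-4)·1.5000) / (8) = 2.3571
  x_2 = (1 - (1)·1.6250 - (2)·1.5000) / (7) = -0.5179
  x_3 = (5 - (1)·1.6250 - (-2)·-0.2857) / (4) = 0.7009

(2.3571, -0.5179, 0.7009)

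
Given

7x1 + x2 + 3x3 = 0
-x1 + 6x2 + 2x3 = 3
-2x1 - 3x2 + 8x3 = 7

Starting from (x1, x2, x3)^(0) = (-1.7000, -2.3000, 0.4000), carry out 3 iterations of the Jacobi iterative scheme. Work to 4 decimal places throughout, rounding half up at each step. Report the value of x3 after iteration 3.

1.1651

Iteration 1:
  x1 = (0 - (1)·-2.3000 - (3)·0.4000) / (7) = 0.1571
  x2 = (3 - (-1)·-1.7000 - (2)·0.4000) / (6) = 0.0833
  x3 = (7 - (-2)·-1.7000 - (-3)·-2.3000) / (8) = -0.4125
Iteration 2:
  x1 = (0 - (1)·0.0833 - (3)·-0.4125) / (7) = 0.1649
  x2 = (3 - (-1)·0.1571 - (2)·-0.4125) / (6) = 0.6637
  x3 = (7 - (-2)·0.1571 - (-3)·0.0833) / (8) = 0.9455
Iteration 3:
  x1 = (0 - (1)·0.6637 - (3)·0.9455) / (7) = -0.5000
  x2 = (3 - (-1)·0.1649 - (2)·0.9455) / (6) = 0.2123
  x3 = (7 - (-2)·0.1649 - (-3)·0.6637) / (8) = 1.1651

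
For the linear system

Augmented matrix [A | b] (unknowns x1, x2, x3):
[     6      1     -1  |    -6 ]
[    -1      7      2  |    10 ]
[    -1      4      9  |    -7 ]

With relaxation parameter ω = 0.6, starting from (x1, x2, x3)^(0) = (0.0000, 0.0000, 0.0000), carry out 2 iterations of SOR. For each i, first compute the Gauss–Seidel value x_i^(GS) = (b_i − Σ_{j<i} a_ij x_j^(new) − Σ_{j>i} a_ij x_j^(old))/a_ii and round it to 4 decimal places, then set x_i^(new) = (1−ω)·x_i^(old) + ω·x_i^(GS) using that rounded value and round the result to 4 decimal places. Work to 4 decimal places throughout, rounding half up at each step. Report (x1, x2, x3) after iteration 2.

Iteration 1:
  x1: GS value = (-6 - (1)·0.0000 - (-1)·0.0000) / (6) = -1.0000;  x1 ← (1−ω)·0.0000 + ω·-1.0000 = -0.6000
  x2: GS value = (10 - (-1)·-0.6000 - (2)·0.0000) / (7) = 1.3429;  x2 ← (1−ω)·0.0000 + ω·1.3429 = 0.8057
  x3: GS value = (-7 - (-1)·-0.6000 - (4)·0.8057) / (9) = -1.2025;  x3 ← (1−ω)·0.0000 + ω·-1.2025 = -0.7215
Iteration 2:
  x1: GS value = (-6 - (1)·0.8057 - (-1)·-0.7215) / (6) = -1.2545;  x1 ← (1−ω)·-0.6000 + ω·-1.2545 = -0.9927
  x2: GS value = (10 - (-1)·-0.9927 - (2)·-0.7215) / (7) = 1.4929;  x2 ← (1−ω)·0.8057 + ω·1.4929 = 1.2180
  x3: GS value = (-7 - (-1)·-0.9927 - (4)·1.2180) / (9) = -1.4294;  x3 ← (1−ω)·-0.7215 + ω·-1.4294 = -1.1462

(-0.9927, 1.2180, -1.1462)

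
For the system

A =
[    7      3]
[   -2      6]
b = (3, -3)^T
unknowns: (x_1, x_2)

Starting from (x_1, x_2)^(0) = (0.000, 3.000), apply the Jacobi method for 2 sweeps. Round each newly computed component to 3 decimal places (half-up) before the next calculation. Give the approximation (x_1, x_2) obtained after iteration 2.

(0.643, -0.786)

Iteration 1:
  x_1 = (3 - (3)·3.000) / (7) = -0.857
  x_2 = (-3 - (-2)·0.000) / (6) = -0.500
Iteration 2:
  x_1 = (3 - (3)·-0.500) / (7) = 0.643
  x_2 = (-3 - (-2)·-0.857) / (6) = -0.786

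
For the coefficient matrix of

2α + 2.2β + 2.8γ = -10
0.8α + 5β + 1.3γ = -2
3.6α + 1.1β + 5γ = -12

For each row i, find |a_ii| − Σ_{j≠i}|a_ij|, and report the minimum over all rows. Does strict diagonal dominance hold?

row 1: |2| − (2.2+2.8) = -3
row 2: |5| − (0.8+1.3) = 2.9
row 3: |5| − (3.6+1.1) = 0.3
minimum over rows = -3 → not strictly diagonally dominant

-3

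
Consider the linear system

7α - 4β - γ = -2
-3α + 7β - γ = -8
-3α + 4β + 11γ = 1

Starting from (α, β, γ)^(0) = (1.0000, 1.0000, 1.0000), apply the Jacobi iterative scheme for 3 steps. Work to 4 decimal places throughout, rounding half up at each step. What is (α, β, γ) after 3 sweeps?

Iteration 1:
  α = (-2 - (-4)·1.0000 - (-1)·1.0000) / (7) = 0.4286
  β = (-8 - (-3)·1.0000 - (-1)·1.0000) / (7) = -0.5714
  γ = (1 - (-3)·1.0000 - (4)·1.0000) / (11) = 0.0000
Iteration 2:
  α = (-2 - (-4)·-0.5714 - (-1)·0.0000) / (7) = -0.6122
  β = (-8 - (-3)·0.4286 - (-1)·0.0000) / (7) = -0.9592
  γ = (1 - (-3)·0.4286 - (4)·-0.5714) / (11) = 0.4156
Iteration 3:
  α = (-2 - (-4)·-0.9592 - (-1)·0.4156) / (7) = -0.7745
  β = (-8 - (-3)·-0.6122 - (-1)·0.4156) / (7) = -1.3459
  γ = (1 - (-3)·-0.6122 - (4)·-0.9592) / (11) = 0.2727

(-0.7745, -1.3459, 0.2727)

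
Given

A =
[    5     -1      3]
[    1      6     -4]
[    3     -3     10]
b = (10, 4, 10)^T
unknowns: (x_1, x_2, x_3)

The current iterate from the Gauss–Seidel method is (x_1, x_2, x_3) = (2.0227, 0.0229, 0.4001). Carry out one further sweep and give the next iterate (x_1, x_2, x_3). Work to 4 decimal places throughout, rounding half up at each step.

(1.7645, 0.6393, 0.6624)

One sweep:
  x_1 = (10 - (-1)·0.0229 - (3)·0.4001) / (5) = 1.7645
  x_2 = (4 - (1)·1.7645 - (-4)·0.4001) / (6) = 0.6393
  x_3 = (10 - (3)·1.7645 - (-3)·0.6393) / (10) = 0.6624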